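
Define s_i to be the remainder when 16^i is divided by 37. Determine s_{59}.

Computing terms: s_0 = 1; s_1 = 16; s_2 = 34; s_3 = 26; s_4 = 9; s_5 = 33; s_6 = 10; s_7 = 12; s_8 = 7; s_9 = 1.
The sequence repeats with period 9.
(59 - 0) mod 9 = 5, so s_{59} = s_5 = 33.

33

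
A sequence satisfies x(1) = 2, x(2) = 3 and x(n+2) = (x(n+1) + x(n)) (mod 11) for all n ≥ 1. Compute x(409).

We have x(1) = 2, x(2) = 3, x(3) = 5, x(4) = 8, x(5) = 2, x(6) = 10, x(7) = 1, x(8) = 0, x(9) = 1, x(10) = 1, x(11) = 2, x(12) = 3.
Since (x(11), x(12)) = (x(1), x(2)) = (2, 3) (two consecutive terms determine the rest), the sequence is periodic with period 10.
(409 - 1) mod 10 = 8, so x(409) = x(9) = 1.

1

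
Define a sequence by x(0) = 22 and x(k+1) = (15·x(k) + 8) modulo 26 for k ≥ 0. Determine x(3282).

Computing terms: x(0) = 22; x(1) = 0; x(2) = 8; x(3) = 24; x(4) = 4; x(5) = 16; x(6) = 14; x(7) = 10; x(8) = 2; x(9) = 12; x(10) = 6; x(11) = 20; x(12) = 22.
The sequence repeats with period 12.
So x(3282) = x(0 + ((3282-0) mod 12)) = x(6) = 14.

14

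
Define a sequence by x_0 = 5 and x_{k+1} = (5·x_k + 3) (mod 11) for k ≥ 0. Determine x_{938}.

Listing terms: x_0 = 5, x_1 = 6, x_2 = 0, x_3 = 3, x_4 = 7, x_5 = 5.
The sequence repeats with period 5.
(938 - 0) mod 5 = 3, so x_{938} = x_3 = 3.

3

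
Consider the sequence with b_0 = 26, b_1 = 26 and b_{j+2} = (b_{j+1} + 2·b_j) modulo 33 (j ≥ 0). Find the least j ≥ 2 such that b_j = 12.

2

We have b_0 = 26; b_1 = 26; b_2 = 12; b_3 = 31; b_4 = 22; b_5 = 18; b_6 = 29; b_7 = 32; b_8 = 24; b_9 = 22; b_{10} = 4; b_{11} = 15; b_{12} = 23; b_{13} = 20; b_{14} = 0; b_{15} = 7; b_{16} = 7; b_{17} = 21; b_{18} = 2; b_{19} = 11; b_{20} = 15; b_{21} = 4; b_{22} = 1; b_{23} = 9; b_{24} = 11; b_{25} = 29; b_{26} = 18; b_{27} = 10; b_{28} = 13; b_{29} = 0; b_{30} = 26; b_{31} = 26.
The sequence repeats with period 30.
The value 12 first appears (with j ≥ 2) at b_2.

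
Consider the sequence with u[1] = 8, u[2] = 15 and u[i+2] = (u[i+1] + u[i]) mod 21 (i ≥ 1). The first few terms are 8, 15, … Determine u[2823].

Listing terms: u[1] = 8; u[2] = 15; u[3] = 2; u[4] = 17; u[5] = 19; u[6] = 15; u[7] = 13; u[8] = 7; u[9] = 20; u[10] = 6; u[11] = 5; u[12] = 11; u[13] = 16; u[14] = 6; u[15] = 1; u[16] = 7; u[17] = 8; u[18] = 15.
The sequence repeats with period 16.
So u[2823] = u[1 + ((2823-1) mod 16)] = u[7] = 13.

13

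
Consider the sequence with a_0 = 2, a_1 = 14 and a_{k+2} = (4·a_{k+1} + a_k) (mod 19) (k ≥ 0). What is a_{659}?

6

Computing terms: a_0 = 2, a_1 = 14, a_2 = 1, a_3 = 18, a_4 = 16, a_5 = 6, a_6 = 2, a_7 = 14.
The sequence repeats with period 6.
So a_{659} = a_{0 + ((659-0) mod 6)} = a_5 = 6.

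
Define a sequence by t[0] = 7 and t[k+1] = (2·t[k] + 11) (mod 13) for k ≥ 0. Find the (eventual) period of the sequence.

Listing terms: t[0] = 7; t[1] = 12; t[2] = 9; t[3] = 3; t[4] = 4; t[5] = 6; t[6] = 10; t[7] = 5; t[8] = 8; t[9] = 1; t[10] = 0; t[11] = 11; t[12] = 7.
Since t[12] = t[0] = 7, the sequence is periodic with period 12.

12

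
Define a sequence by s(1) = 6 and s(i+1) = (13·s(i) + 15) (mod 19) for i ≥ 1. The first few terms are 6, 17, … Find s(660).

We have s(1) = 6; s(2) = 17; s(3) = 8; s(4) = 5; s(5) = 4; s(6) = 10; s(7) = 12; s(8) = 0; s(9) = 15; s(10) = 1; s(11) = 9; s(12) = 18; s(13) = 2; s(14) = 3; s(15) = 16; s(16) = 14; s(17) = 7; s(18) = 11; s(19) = 6.
The sequence repeats with period 18.
(660 - 1) mod 18 = 11, so s(660) = s(12) = 18.

18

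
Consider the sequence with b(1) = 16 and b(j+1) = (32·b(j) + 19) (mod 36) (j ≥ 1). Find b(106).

15

Computing terms: b(1) = 16; b(2) = 27; b(3) = 19; b(4) = 15; b(5) = 31; b(6) = 3; b(7) = 7; b(8) = 27.
Since b(8) = b(2) = 27, the sequence is eventually periodic: after a pre-period of length 1 it cycles with period 6.
For j ≥ 2, b(j) depends only on (j - 2) mod 6. (106 - 2) mod 6 = 2, so b(106) = b(4) = 15.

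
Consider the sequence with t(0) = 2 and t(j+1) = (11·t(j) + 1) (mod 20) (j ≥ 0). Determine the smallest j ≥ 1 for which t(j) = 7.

Listing terms: t(0) = 2,  t(1) = 3,  t(2) = 14,  t(3) = 15,  t(4) = 6,  t(5) = 7,  t(6) = 18,  t(7) = 19,  t(8) = 10,  t(9) = 11,  t(10) = 2.
The sequence repeats with period 10.
The value 7 first appears (with j ≥ 1) at t(5).

5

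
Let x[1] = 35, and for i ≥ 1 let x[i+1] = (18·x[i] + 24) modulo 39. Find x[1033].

9

We have x[1] = 35, x[2] = 30, x[3] = 18, x[4] = 36, x[5] = 9, x[6] = 30.
Since x[6] = x[2] = 30, the sequence is eventually periodic: after a pre-period of length 1 it cycles with period 4.
For i ≥ 2, x[i] depends only on (i - 2) mod 4. (1033 - 2) mod 4 = 3, so x[1033] = x[5] = 9.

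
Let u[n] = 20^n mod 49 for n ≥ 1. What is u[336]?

u[1] = 20,  u[2] = 8,  u[3] = 13,  u[4] = 15,  u[5] = 6,  u[6] = 22,  u[7] = 48,  u[8] = 29,  u[9] = 41,  u[10] = 36,  u[11] = 34,  u[12] = 43,  u[13] = 27,  u[14] = 1,  u[15] = 20.
Since u[15] = u[1] = 20, the sequence is periodic with period 14.
So u[336] = u[1 + ((336-1) mod 14)] = u[14] = 1.

1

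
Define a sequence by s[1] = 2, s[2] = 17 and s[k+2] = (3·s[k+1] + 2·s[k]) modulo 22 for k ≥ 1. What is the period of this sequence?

We have s[1] = 2; s[2] = 17; s[3] = 11; s[4] = 1; s[5] = 3; s[6] = 11; s[7] = 17; s[8] = 7; s[9] = 11; s[10] = 3; s[11] = 9; s[12] = 11; s[13] = 7; s[14] = 21; s[15] = 11; s[16] = 9; s[17] = 5; s[18] = 11; s[19] = 21; s[20] = 19; s[21] = 11; s[22] = 5; s[23] = 15; s[24] = 11; s[25] = 19; s[26] = 13; s[27] = 11; s[28] = 15; s[29] = 1; s[30] = 11; s[31] = 13; s[32] = 17; s[33] = 11.
Since (s[32], s[33]) = (s[2], s[3]) = (17, 11) (two consecutive terms determine the rest), the sequence is eventually periodic: after a pre-period of length 1 it cycles with period 30.

30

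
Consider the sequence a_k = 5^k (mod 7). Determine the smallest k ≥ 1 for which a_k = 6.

a_0 = 1; a_1 = 5; a_2 = 4; a_3 = 6; a_4 = 2; a_5 = 3; a_6 = 1.
The sequence repeats with period 6.
The value 6 first appears (with k ≥ 1) at a_3.

3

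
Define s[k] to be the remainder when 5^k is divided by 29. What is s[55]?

Listing terms: s[1] = 5, s[2] = 25, s[3] = 9, s[4] = 16, s[5] = 22, s[6] = 23, s[7] = 28, s[8] = 24, s[9] = 4, s[10] = 20, s[11] = 13, s[12] = 7, s[13] = 6, s[14] = 1, s[15] = 5.
The sequence repeats with period 14.
So s[55] = s[1 + ((55-1) mod 14)] = s[13] = 6.

6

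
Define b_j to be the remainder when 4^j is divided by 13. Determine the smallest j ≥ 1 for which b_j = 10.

b_0 = 1; b_1 = 4; b_2 = 3; b_3 = 12; b_4 = 9; b_5 = 10; b_6 = 1.
The sequence repeats with period 6.
The value 10 first appears (with j ≥ 1) at b_5.

5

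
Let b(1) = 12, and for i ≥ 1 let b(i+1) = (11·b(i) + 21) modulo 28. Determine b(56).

Computing terms: b(1) = 12,  b(2) = 13,  b(3) = 24,  b(4) = 5,  b(5) = 20,  b(6) = 17,  b(7) = 12.
Since b(7) = b(1) = 12, the sequence is periodic with period 6.
So b(56) = b(1 + ((56-1) mod 6)) = b(2) = 13.

13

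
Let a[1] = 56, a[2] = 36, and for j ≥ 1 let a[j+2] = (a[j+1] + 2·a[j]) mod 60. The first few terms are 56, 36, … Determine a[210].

56

Computing terms: a[1] = 56,  a[2] = 36,  a[3] = 28,  a[4] = 40,  a[5] = 36,  a[6] = 56,  a[7] = 8,  a[8] = 0,  a[9] = 16,  a[10] = 16,  a[11] = 48,  a[12] = 20,  a[13] = 56,  a[14] = 36.
The sequence repeats with period 12.
So a[210] = a[1 + ((210-1) mod 12)] = a[6] = 56.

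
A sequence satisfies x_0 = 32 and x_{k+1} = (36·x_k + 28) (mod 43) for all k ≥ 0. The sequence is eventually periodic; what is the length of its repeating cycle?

3

Listing terms: x_0 = 32; x_1 = 19; x_2 = 24; x_3 = 32.
The sequence repeats with period 3.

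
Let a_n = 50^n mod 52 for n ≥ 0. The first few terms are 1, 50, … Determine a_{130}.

36

We have a_0 = 1,  a_1 = 50,  a_2 = 4,  a_3 = 44,  a_4 = 16,  a_5 = 20,  a_6 = 12,  a_7 = 28,  a_8 = 48,  a_9 = 8,  a_{10} = 36,  a_{11} = 32,  a_{12} = 40,  a_{13} = 24,  a_{14} = 4.
Since a_{14} = a_2 = 4, the sequence is eventually periodic: after a pre-period of length 2 it cycles with period 12.
For n ≥ 2, a_n depends only on (n - 2) mod 12. (130 - 2) mod 12 = 8, so a_{130} = a_{10} = 36.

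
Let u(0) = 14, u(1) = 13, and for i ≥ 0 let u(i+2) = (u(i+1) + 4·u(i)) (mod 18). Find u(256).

17

Computing terms: u(0) = 14; u(1) = 13; u(2) = 15; u(3) = 13; u(4) = 1; u(5) = 17; u(6) = 3; u(7) = 17; u(8) = 11; u(9) = 7; u(10) = 15; u(11) = 7; u(12) = 13; u(13) = 5; u(14) = 3; u(15) = 5; u(16) = 17; u(17) = 1; u(18) = 15; u(19) = 1; u(20) = 7; u(21) = 11; u(22) = 3; u(23) = 11; u(24) = 5; u(25) = 13; u(26) = 15.
Since (u(25), u(26)) = (u(1), u(2)) = (13, 15) (two consecutive terms determine the rest), the sequence is eventually periodic: after a pre-period of length 1 it cycles with period 24.
For i ≥ 1, u(i) depends only on (i - 1) mod 24. (256 - 1) mod 24 = 15, so u(256) = u(16) = 17.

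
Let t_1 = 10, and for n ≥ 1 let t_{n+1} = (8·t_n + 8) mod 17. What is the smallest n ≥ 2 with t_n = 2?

6

Listing terms: t_1 = 10; t_2 = 3; t_3 = 15; t_4 = 9; t_5 = 12; t_6 = 2; t_7 = 7; t_8 = 13; t_9 = 10.
Since t_9 = t_1 = 10, the sequence is periodic with period 8.
The value 2 first appears (with n ≥ 2) at t_6.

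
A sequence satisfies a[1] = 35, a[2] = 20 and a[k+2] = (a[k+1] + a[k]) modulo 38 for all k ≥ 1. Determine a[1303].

Listing terms: a[1] = 35; a[2] = 20; a[3] = 17; a[4] = 37; a[5] = 16; a[6] = 15; a[7] = 31; a[8] = 8; a[9] = 1; a[10] = 9; a[11] = 10; a[12] = 19; a[13] = 29; a[14] = 10; a[15] = 1; a[16] = 11; a[17] = 12; a[18] = 23; a[19] = 35; a[20] = 20.
The sequence repeats with period 18.
(1303 - 1) mod 18 = 6, so a[1303] = a[7] = 31.

31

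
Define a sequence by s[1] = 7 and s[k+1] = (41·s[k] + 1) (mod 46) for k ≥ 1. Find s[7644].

40

Listing terms: s[1] = 7,  s[2] = 12,  s[3] = 33,  s[4] = 20,  s[5] = 39,  s[6] = 36,  s[7] = 5,  s[8] = 22,  s[9] = 29,  s[10] = 40,  s[11] = 31,  s[12] = 30,  s[13] = 35,  s[14] = 10,  s[15] = 43,  s[16] = 16,  s[17] = 13,  s[18] = 28,  s[19] = 45,  s[20] = 6,  s[21] = 17,  s[22] = 8,  s[23] = 7.
Since s[23] = s[1] = 7, the sequence is periodic with period 22.
So s[7644] = s[1 + ((7644-1) mod 22)] = s[10] = 40.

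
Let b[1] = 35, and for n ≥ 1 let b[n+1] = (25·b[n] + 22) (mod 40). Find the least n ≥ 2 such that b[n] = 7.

3

Computing terms: b[1] = 35; b[2] = 17; b[3] = 7; b[4] = 37; b[5] = 27; b[6] = 17.
Since b[6] = b[2] = 17, the sequence is eventually periodic: after a pre-period of length 1 it cycles with period 4.
The value 7 first appears (with n ≥ 2) at b[3].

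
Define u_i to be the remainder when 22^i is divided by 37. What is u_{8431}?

2

u_0 = 1; u_1 = 22; u_2 = 3; u_3 = 29; u_4 = 9; u_5 = 13; u_6 = 27; u_7 = 2; u_8 = 7; u_9 = 6; u_{10} = 21; u_{11} = 18; u_{12} = 26; u_{13} = 17; u_{14} = 4; u_{15} = 14; u_{16} = 12; u_{17} = 5; u_{18} = 36; u_{19} = 15; u_{20} = 34; u_{21} = 8; u_{22} = 28; u_{23} = 24; u_{24} = 10; u_{25} = 35; u_{26} = 30; u_{27} = 31; u_{28} = 16; u_{29} = 19; u_{30} = 11; u_{31} = 20; u_{32} = 33; u_{33} = 23; u_{34} = 25; u_{35} = 32; u_{36} = 1.
The sequence repeats with period 36.
So u_{8431} = u_{0 + ((8431-0) mod 36)} = u_7 = 2.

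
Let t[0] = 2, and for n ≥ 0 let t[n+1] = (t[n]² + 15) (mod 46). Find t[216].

We have t[0] = 2, t[1] = 19, t[2] = 8, t[3] = 33, t[4] = 0, t[5] = 15, t[6] = 10, t[7] = 23, t[8] = 38, t[9] = 33.
Since t[9] = t[3] = 33, the sequence is eventually periodic: after a pre-period of length 3 it cycles with period 6.
For n ≥ 3, t[n] depends only on (n - 3) mod 6. (216 - 3) mod 6 = 3, so t[216] = t[6] = 10.

10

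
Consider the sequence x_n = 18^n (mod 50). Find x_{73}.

18

We have x_1 = 18, x_2 = 24, x_3 = 32, x_4 = 26, x_5 = 18.
The sequence repeats with period 4.
(73 - 1) mod 4 = 0, so x_{73} = x_1 = 18.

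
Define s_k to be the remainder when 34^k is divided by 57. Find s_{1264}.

28

s_1 = 34, s_2 = 16, s_3 = 31, s_4 = 28, s_5 = 40, s_6 = 49, s_7 = 13, s_8 = 43, s_9 = 37, s_{10} = 4, s_{11} = 22, s_{12} = 7, s_{13} = 10, s_{14} = 55, s_{15} = 46, s_{16} = 25, s_{17} = 52, s_{18} = 1, s_{19} = 34.
The sequence repeats with period 18.
So s_{1264} = s_{1 + ((1264-1) mod 18)} = s_4 = 28.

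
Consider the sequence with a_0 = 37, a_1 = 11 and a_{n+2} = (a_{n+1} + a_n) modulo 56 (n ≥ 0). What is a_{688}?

We have a_0 = 37, a_1 = 11, a_2 = 48, a_3 = 3, a_4 = 51, a_5 = 54, a_6 = 49, a_7 = 47, a_8 = 40, a_9 = 31, a_{10} = 15, a_{11} = 46, a_{12} = 5, a_{13} = 51, a_{14} = 0, a_{15} = 51, a_{16} = 51, a_{17} = 46, a_{18} = 41, a_{19} = 31, a_{20} = 16, a_{21} = 47, a_{22} = 7, a_{23} = 54, a_{24} = 5, a_{25} = 3, a_{26} = 8, a_{27} = 11, a_{28} = 19, a_{29} = 30, a_{30} = 49, a_{31} = 23, a_{32} = 16, a_{33} = 39, a_{34} = 55, a_{35} = 38, a_{36} = 37, a_{37} = 19, a_{38} = 0, a_{39} = 19, a_{40} = 19, a_{41} = 38, a_{42} = 1, a_{43} = 39, a_{44} = 40, a_{45} = 23, a_{46} = 7, a_{47} = 30, a_{48} = 37, a_{49} = 11.
Since (a_{48}, a_{49}) = (a_0, a_1) = (37, 11) (two consecutive terms determine the rest), the sequence is periodic with period 48.
So a_{688} = a_{0 + ((688-0) mod 48)} = a_{16} = 51.

51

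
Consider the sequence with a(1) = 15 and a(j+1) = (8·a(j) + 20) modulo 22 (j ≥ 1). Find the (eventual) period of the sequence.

Computing terms: a(1) = 15, a(2) = 8, a(3) = 18, a(4) = 10, a(5) = 12, a(6) = 6, a(7) = 2, a(8) = 14, a(9) = 0, a(10) = 20, a(11) = 4, a(12) = 8.
Since a(12) = a(2) = 8, the sequence is eventually periodic: after a pre-period of length 1 it cycles with period 10.

10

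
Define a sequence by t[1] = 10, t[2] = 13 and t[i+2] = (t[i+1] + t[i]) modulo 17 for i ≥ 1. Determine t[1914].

10

Computing terms: t[1] = 10, t[2] = 13, t[3] = 6, t[4] = 2, t[5] = 8, t[6] = 10, t[7] = 1, t[8] = 11, t[9] = 12, t[10] = 6, t[11] = 1, t[12] = 7, t[13] = 8, t[14] = 15, t[15] = 6, t[16] = 4, t[17] = 10, t[18] = 14, t[19] = 7, t[20] = 4, t[21] = 11, t[22] = 15, t[23] = 9, t[24] = 7, t[25] = 16, t[26] = 6, t[27] = 5, t[28] = 11, t[29] = 16, t[30] = 10, t[31] = 9, t[32] = 2, t[33] = 11, t[34] = 13, t[35] = 7, t[36] = 3, t[37] = 10, t[38] = 13.
Since (t[37], t[38]) = (t[1], t[2]) = (10, 13) (two consecutive terms determine the rest), the sequence is periodic with period 36.
(1914 - 1) mod 36 = 5, so t[1914] = t[6] = 10.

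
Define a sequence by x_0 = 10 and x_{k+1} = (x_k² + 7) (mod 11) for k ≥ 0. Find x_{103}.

8

Computing terms: x_0 = 10,  x_1 = 8,  x_2 = 5,  x_3 = 10.
Since x_3 = x_0 = 10, the sequence is periodic with period 3.
(103 - 0) mod 3 = 1, so x_{103} = x_1 = 8.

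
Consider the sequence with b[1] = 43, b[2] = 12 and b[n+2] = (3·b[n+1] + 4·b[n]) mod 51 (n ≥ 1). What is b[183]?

Listing terms: b[1] = 43; b[2] = 12; b[3] = 4; b[4] = 9; b[5] = 43; b[6] = 12.
Since (b[5], b[6]) = (b[1], b[2]) = (43, 12) (two consecutive terms determine the rest), the sequence is periodic with period 4.
(183 - 1) mod 4 = 2, so b[183] = b[3] = 4.

4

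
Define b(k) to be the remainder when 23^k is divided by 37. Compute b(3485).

8

b(0) = 1, b(1) = 23, b(2) = 11, b(3) = 31, b(4) = 10, b(5) = 8, b(6) = 36, b(7) = 14, b(8) = 26, b(9) = 6, b(10) = 27, b(11) = 29, b(12) = 1.
The sequence repeats with period 12.
So b(3485) = b(0 + ((3485-0) mod 12)) = b(5) = 8.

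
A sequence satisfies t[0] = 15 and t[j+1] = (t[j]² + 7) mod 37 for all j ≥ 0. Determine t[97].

Computing terms: t[0] = 15; t[1] = 10; t[2] = 33; t[3] = 23; t[4] = 18; t[5] = 35; t[6] = 11; t[7] = 17; t[8] = 0; t[9] = 7; t[10] = 19; t[11] = 35.
Since t[11] = t[5] = 35, the sequence is eventually periodic: after a pre-period of length 5 it cycles with period 6.
For j ≥ 5, t[j] depends only on (j - 5) mod 6. (97 - 5) mod 6 = 2, so t[97] = t[7] = 17.

17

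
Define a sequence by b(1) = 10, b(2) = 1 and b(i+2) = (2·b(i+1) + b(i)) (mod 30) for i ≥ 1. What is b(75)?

12

We have b(1) = 10; b(2) = 1; b(3) = 12; b(4) = 25; b(5) = 2; b(6) = 29; b(7) = 0; b(8) = 29; b(9) = 28; b(10) = 25; b(11) = 18; b(12) = 1; b(13) = 20; b(14) = 11; b(15) = 12; b(16) = 5; b(17) = 22; b(18) = 19; b(19) = 0; b(20) = 19; b(21) = 8; b(22) = 5; b(23) = 18; b(24) = 11; b(25) = 10; b(26) = 1.
Since (b(25), b(26)) = (b(1), b(2)) = (10, 1) (two consecutive terms determine the rest), the sequence is periodic with period 24.
(75 - 1) mod 24 = 2, so b(75) = b(3) = 12.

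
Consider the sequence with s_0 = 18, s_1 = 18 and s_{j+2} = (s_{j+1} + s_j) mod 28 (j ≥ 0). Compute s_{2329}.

s_0 = 18; s_1 = 18; s_2 = 8; s_3 = 26; s_4 = 6; s_5 = 4; s_6 = 10; s_7 = 14; s_8 = 24; s_9 = 10; s_{10} = 6; s_{11} = 16; s_{12} = 22; s_{13} = 10; s_{14} = 4; s_{15} = 14; s_{16} = 18; s_{17} = 4; s_{18} = 22; s_{19} = 26; s_{20} = 20; s_{21} = 18; s_{22} = 10; s_{23} = 0; s_{24} = 10; s_{25} = 10; s_{26} = 20; s_{27} = 2; s_{28} = 22; s_{29} = 24; s_{30} = 18; s_{31} = 14; s_{32} = 4; s_{33} = 18; s_{34} = 22; s_{35} = 12; s_{36} = 6; s_{37} = 18; s_{38} = 24; s_{39} = 14; s_{40} = 10; s_{41} = 24; s_{42} = 6; s_{43} = 2; s_{44} = 8; s_{45} = 10; s_{46} = 18; s_{47} = 0; s_{48} = 18; s_{49} = 18.
Since (s_{48}, s_{49}) = (s_0, s_1) = (18, 18) (two consecutive terms determine the rest), the sequence is periodic with period 48.
(2329 - 0) mod 48 = 25, so s_{2329} = s_{25} = 10.

10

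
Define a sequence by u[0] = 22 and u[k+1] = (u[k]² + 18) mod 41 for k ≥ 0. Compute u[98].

Computing terms: u[0] = 22, u[1] = 10, u[2] = 36, u[3] = 2, u[4] = 22.
Since u[4] = u[0] = 22, the sequence is periodic with period 4.
(98 - 0) mod 4 = 2, so u[98] = u[2] = 36.

36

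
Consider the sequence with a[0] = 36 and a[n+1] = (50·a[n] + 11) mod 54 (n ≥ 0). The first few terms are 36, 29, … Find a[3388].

15

We have a[0] = 36; a[1] = 29; a[2] = 3; a[3] = 53; a[4] = 15; a[5] = 5; a[6] = 45; a[7] = 47; a[8] = 39; a[9] = 17; a[10] = 51; a[11] = 23; a[12] = 27; a[13] = 11; a[14] = 21; a[15] = 35; a[16] = 33; a[17] = 41; a[18] = 9; a[19] = 29.
Since a[19] = a[1] = 29, the sequence is eventually periodic: after a pre-period of length 1 it cycles with period 18.
For n ≥ 1, a[n] depends only on (n - 1) mod 18. (3388 - 1) mod 18 = 3, so a[3388] = a[4] = 15.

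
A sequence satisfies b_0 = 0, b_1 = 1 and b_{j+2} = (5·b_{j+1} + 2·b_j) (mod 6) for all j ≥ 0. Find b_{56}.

Listing terms: b_0 = 0, b_1 = 1, b_2 = 5, b_3 = 3, b_4 = 1, b_5 = 5.
Since (b_4, b_5) = (b_1, b_2) = (1, 5) (two consecutive terms determine the rest), the sequence is eventually periodic: after a pre-period of length 1 it cycles with period 3.
For j ≥ 1, b_j depends only on (j - 1) mod 3. (56 - 1) mod 3 = 1, so b_{56} = b_2 = 5.

5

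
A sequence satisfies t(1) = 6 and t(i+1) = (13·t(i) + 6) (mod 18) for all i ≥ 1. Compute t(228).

0

t(1) = 6; t(2) = 12; t(3) = 0; t(4) = 6.
Since t(4) = t(1) = 6, the sequence is periodic with period 3.
(228 - 1) mod 3 = 2, so t(228) = t(3) = 0.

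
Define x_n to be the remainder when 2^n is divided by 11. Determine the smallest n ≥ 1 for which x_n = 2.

We have x_0 = 1; x_1 = 2; x_2 = 4; x_3 = 8; x_4 = 5; x_5 = 10; x_6 = 9; x_7 = 7; x_8 = 3; x_9 = 6; x_{10} = 1.
The sequence repeats with period 10.
The value 2 first appears (with n ≥ 1) at x_1.

1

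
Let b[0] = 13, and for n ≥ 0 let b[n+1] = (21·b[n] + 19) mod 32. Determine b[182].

27

Computing terms: b[0] = 13,  b[1] = 4,  b[2] = 7,  b[3] = 6,  b[4] = 17,  b[5] = 24,  b[6] = 11,  b[7] = 26,  b[8] = 21,  b[9] = 12,  b[10] = 15,  b[11] = 14,  b[12] = 25,  b[13] = 0,  b[14] = 19,  b[15] = 2,  b[16] = 29,  b[17] = 20,  b[18] = 23,  b[19] = 22,  b[20] = 1,  b[21] = 8,  b[22] = 27,  b[23] = 10,  b[24] = 5,  b[25] = 28,  b[26] = 31,  b[27] = 30,  b[28] = 9,  b[29] = 16,  b[30] = 3,  b[31] = 18,  b[32] = 13.
Since b[32] = b[0] = 13, the sequence is periodic with period 32.
So b[182] = b[0 + ((182-0) mod 32)] = b[22] = 27.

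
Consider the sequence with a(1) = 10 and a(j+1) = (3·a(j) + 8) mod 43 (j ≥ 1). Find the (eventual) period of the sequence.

Computing terms: a(1) = 10,  a(2) = 38,  a(3) = 36,  a(4) = 30,  a(5) = 12,  a(6) = 1,  a(7) = 11,  a(8) = 41,  a(9) = 2,  a(10) = 14,  a(11) = 7,  a(12) = 29,  a(13) = 9,  a(14) = 35,  a(15) = 27,  a(16) = 3,  a(17) = 17,  a(18) = 16,  a(19) = 13,  a(20) = 4,  a(21) = 20,  a(22) = 25,  a(23) = 40,  a(24) = 42,  a(25) = 5,  a(26) = 23,  a(27) = 34,  a(28) = 24,  a(29) = 37,  a(30) = 33,  a(31) = 21,  a(32) = 28,  a(33) = 6,  a(34) = 26,  a(35) = 0,  a(36) = 8,  a(37) = 32,  a(38) = 18,  a(39) = 19,  a(40) = 22,  a(41) = 31,  a(42) = 15,  a(43) = 10.
Since a(43) = a(1) = 10, the sequence is periodic with period 42.

42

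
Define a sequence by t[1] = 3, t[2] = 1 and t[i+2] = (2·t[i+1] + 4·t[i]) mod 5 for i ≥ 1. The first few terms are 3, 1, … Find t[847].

t[1] = 3, t[2] = 1, t[3] = 4, t[4] = 2, t[5] = 0, t[6] = 3, t[7] = 1.
Since (t[6], t[7]) = (t[1], t[2]) = (3, 1) (two consecutive terms determine the rest), the sequence is periodic with period 5.
So t[847] = t[1 + ((847-1) mod 5)] = t[2] = 1.

1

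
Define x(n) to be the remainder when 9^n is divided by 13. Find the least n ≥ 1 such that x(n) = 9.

1

Computing terms: x(0) = 1; x(1) = 9; x(2) = 3; x(3) = 1.
The sequence repeats with period 3.
The value 9 first appears (with n ≥ 1) at x(1).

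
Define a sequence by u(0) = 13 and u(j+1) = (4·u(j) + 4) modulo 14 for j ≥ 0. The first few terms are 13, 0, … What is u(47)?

We have u(0) = 13, u(1) = 0, u(2) = 4, u(3) = 6, u(4) = 0.
Since u(4) = u(1) = 0, the sequence is eventually periodic: after a pre-period of length 1 it cycles with period 3.
For j ≥ 1, u(j) depends only on (j - 1) mod 3. (47 - 1) mod 3 = 1, so u(47) = u(2) = 4.

4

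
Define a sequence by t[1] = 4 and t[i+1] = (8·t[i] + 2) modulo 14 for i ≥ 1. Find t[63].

2

t[1] = 4; t[2] = 6; t[3] = 8; t[4] = 10; t[5] = 12; t[6] = 0; t[7] = 2; t[8] = 4.
The sequence repeats with period 7.
So t[63] = t[1 + ((63-1) mod 7)] = t[7] = 2.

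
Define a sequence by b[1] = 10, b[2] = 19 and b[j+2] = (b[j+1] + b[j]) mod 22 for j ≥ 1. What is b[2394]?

15

We have b[1] = 10, b[2] = 19, b[3] = 7, b[4] = 4, b[5] = 11, b[6] = 15, b[7] = 4, b[8] = 19, b[9] = 1, b[10] = 20, b[11] = 21, b[12] = 19, b[13] = 18, b[14] = 15, b[15] = 11, b[16] = 4, b[17] = 15, b[18] = 19, b[19] = 12, b[20] = 9, b[21] = 21, b[22] = 8, b[23] = 7, b[24] = 15, b[25] = 0, b[26] = 15, b[27] = 15, b[28] = 8, b[29] = 1, b[30] = 9, b[31] = 10, b[32] = 19.
The sequence repeats with period 30.
So b[2394] = b[1 + ((2394-1) mod 30)] = b[24] = 15.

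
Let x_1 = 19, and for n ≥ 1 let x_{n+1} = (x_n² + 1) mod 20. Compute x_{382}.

6

We have x_1 = 19,  x_2 = 2,  x_3 = 5,  x_4 = 6,  x_5 = 17,  x_6 = 10,  x_7 = 1,  x_8 = 2.
Since x_8 = x_2 = 2, the sequence is eventually periodic: after a pre-period of length 1 it cycles with period 6.
For n ≥ 2, x_n depends only on (n - 2) mod 6. (382 - 2) mod 6 = 2, so x_{382} = x_4 = 6.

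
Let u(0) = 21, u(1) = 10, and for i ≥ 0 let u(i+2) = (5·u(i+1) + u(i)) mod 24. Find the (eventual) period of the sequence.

u(0) = 21,  u(1) = 10,  u(2) = 23,  u(3) = 5,  u(4) = 0,  u(5) = 5,  u(6) = 1,  u(7) = 10,  u(8) = 3,  u(9) = 1,  u(10) = 8,  u(11) = 17,  u(12) = 21,  u(13) = 2,  u(14) = 7,  u(15) = 13,  u(16) = 0,  u(17) = 13,  u(18) = 17,  u(19) = 2,  u(20) = 3,  u(21) = 17,  u(22) = 16,  u(23) = 1,  u(24) = 21,  u(25) = 10.
Since (u(24), u(25)) = (u(0), u(1)) = (21, 10) (two consecutive terms determine the rest), the sequence is periodic with period 24.

24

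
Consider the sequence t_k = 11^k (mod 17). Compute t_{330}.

15

Listing terms: t_1 = 11,  t_2 = 2,  t_3 = 5,  t_4 = 4,  t_5 = 10,  t_6 = 8,  t_7 = 3,  t_8 = 16,  t_9 = 6,  t_{10} = 15,  t_{11} = 12,  t_{12} = 13,  t_{13} = 7,  t_{14} = 9,  t_{15} = 14,  t_{16} = 1,  t_{17} = 11.
The sequence repeats with period 16.
So t_{330} = t_{1 + ((330-1) mod 16)} = t_{10} = 15.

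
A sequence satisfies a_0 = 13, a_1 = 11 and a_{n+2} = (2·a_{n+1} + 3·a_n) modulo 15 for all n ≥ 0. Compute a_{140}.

13

Listing terms: a_0 = 13, a_1 = 11, a_2 = 1, a_3 = 5, a_4 = 13, a_5 = 11.
The sequence repeats with period 4.
So a_{140} = a_{0 + ((140-0) mod 4)} = a_0 = 13.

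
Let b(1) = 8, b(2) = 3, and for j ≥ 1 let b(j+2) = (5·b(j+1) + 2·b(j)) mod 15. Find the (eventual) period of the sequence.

We have b(1) = 8; b(2) = 3; b(3) = 1; b(4) = 11; b(5) = 12; b(6) = 7; b(7) = 14; b(8) = 9; b(9) = 13; b(10) = 8; b(11) = 6; b(12) = 1; b(13) = 2; b(14) = 12; b(15) = 4; b(16) = 14; b(17) = 3; b(18) = 13; b(19) = 11; b(20) = 6; b(21) = 7; b(22) = 2; b(23) = 9; b(24) = 4; b(25) = 8; b(26) = 3.
The sequence repeats with period 24.

24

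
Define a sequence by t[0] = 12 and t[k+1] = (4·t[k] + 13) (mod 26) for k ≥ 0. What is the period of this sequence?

6

t[0] = 12, t[1] = 9, t[2] = 23, t[3] = 1, t[4] = 17, t[5] = 3, t[6] = 25, t[7] = 9.
Since t[7] = t[1] = 9, the sequence is eventually periodic: after a pre-period of length 1 it cycles with period 6.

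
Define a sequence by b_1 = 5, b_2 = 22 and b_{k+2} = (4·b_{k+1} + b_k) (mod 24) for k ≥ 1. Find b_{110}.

We have b_1 = 5,  b_2 = 22,  b_3 = 21,  b_4 = 10,  b_5 = 13,  b_6 = 14,  b_7 = 21,  b_8 = 2,  b_9 = 5,  b_{10} = 22.
The sequence repeats with period 8.
So b_{110} = b_{1 + ((110-1) mod 8)} = b_6 = 14.

14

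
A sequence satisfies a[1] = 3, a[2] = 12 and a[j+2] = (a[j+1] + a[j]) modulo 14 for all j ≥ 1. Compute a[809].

a[1] = 3,  a[2] = 12,  a[3] = 1,  a[4] = 13,  a[5] = 0,  a[6] = 13,  a[7] = 13,  a[8] = 12,  a[9] = 11,  a[10] = 9,  a[11] = 6,  a[12] = 1,  a[13] = 7,  a[14] = 8,  a[15] = 1,  a[16] = 9,  a[17] = 10,  a[18] = 5,  a[19] = 1,  a[20] = 6,  a[21] = 7,  a[22] = 13,  a[23] = 6,  a[24] = 5,  a[25] = 11,  a[26] = 2,  a[27] = 13,  a[28] = 1,  a[29] = 0,  a[30] = 1,  a[31] = 1,  a[32] = 2,  a[33] = 3,  a[34] = 5,  a[35] = 8,  a[36] = 13,  a[37] = 7,  a[38] = 6,  a[39] = 13,  a[40] = 5,  a[41] = 4,  a[42] = 9,  a[43] = 13,  a[44] = 8,  a[45] = 7,  a[46] = 1,  a[47] = 8,  a[48] = 9,  a[49] = 3,  a[50] = 12.
Since (a[49], a[50]) = (a[1], a[2]) = (3, 12) (two consecutive terms determine the rest), the sequence is periodic with period 48.
(809 - 1) mod 48 = 40, so a[809] = a[41] = 4.

4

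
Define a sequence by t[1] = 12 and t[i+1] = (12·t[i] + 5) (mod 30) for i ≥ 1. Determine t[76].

Computing terms: t[1] = 12; t[2] = 29; t[3] = 23; t[4] = 11; t[5] = 17; t[6] = 29.
Since t[6] = t[2] = 29, the sequence is eventually periodic: after a pre-period of length 1 it cycles with period 4.
For i ≥ 2, t[i] depends only on (i - 2) mod 4. (76 - 2) mod 4 = 2, so t[76] = t[4] = 11.

11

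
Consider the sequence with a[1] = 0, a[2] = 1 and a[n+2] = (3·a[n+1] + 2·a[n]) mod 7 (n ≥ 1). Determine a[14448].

a[1] = 0; a[2] = 1; a[3] = 3; a[4] = 4; a[5] = 4; a[6] = 6; a[7] = 5; a[8] = 6; a[9] = 0; a[10] = 5; a[11] = 1; a[12] = 6; a[13] = 6; a[14] = 2; a[15] = 4; a[16] = 2; a[17] = 0; a[18] = 4; a[19] = 5; a[20] = 2; a[21] = 2; a[22] = 3; a[23] = 6; a[24] = 3; a[25] = 0; a[26] = 6; a[27] = 4; a[28] = 3; a[29] = 3; a[30] = 1; a[31] = 2; a[32] = 1; a[33] = 0; a[34] = 2; a[35] = 6; a[36] = 1; a[37] = 1; a[38] = 5; a[39] = 3; a[40] = 5; a[41] = 0; a[42] = 3; a[43] = 2; a[44] = 5; a[45] = 5; a[46] = 4; a[47] = 1; a[48] = 4; a[49] = 0; a[50] = 1.
The sequence repeats with period 48.
So a[14448] = a[1 + ((14448-1) mod 48)] = a[48] = 4.

4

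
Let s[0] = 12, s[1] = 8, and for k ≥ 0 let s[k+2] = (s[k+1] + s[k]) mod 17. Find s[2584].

2

Listing terms: s[0] = 12, s[1] = 8, s[2] = 3, s[3] = 11, s[4] = 14, s[5] = 8, s[6] = 5, s[7] = 13, s[8] = 1, s[9] = 14, s[10] = 15, s[11] = 12, s[12] = 10, s[13] = 5, s[14] = 15, s[15] = 3, s[16] = 1, s[17] = 4, s[18] = 5, s[19] = 9, s[20] = 14, s[21] = 6, s[22] = 3, s[23] = 9, s[24] = 12, s[25] = 4, s[26] = 16, s[27] = 3, s[28] = 2, s[29] = 5, s[30] = 7, s[31] = 12, s[32] = 2, s[33] = 14, s[34] = 16, s[35] = 13, s[36] = 12, s[37] = 8.
Since (s[36], s[37]) = (s[0], s[1]) = (12, 8) (two consecutive terms determine the rest), the sequence is periodic with period 36.
(2584 - 0) mod 36 = 28, so s[2584] = s[28] = 2.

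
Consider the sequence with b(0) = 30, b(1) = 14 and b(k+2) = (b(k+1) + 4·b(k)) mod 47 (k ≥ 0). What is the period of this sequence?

46

Listing terms: b(0) = 30; b(1) = 14; b(2) = 40; b(3) = 2; b(4) = 21; b(5) = 29; b(6) = 19; b(7) = 41; b(8) = 23; b(9) = 46; b(10) = 44; b(11) = 40; b(12) = 28; b(13) = 0; b(14) = 18; b(15) = 18; b(16) = 43; b(17) = 21; b(18) = 5; b(19) = 42; b(20) = 15; b(21) = 42; b(22) = 8; b(23) = 35; b(24) = 20; b(25) = 19; b(26) = 5; b(27) = 34; b(28) = 7; b(29) = 2; b(30) = 30; b(31) = 38; b(32) = 17; b(33) = 28; b(34) = 2; b(35) = 20; b(36) = 28; b(37) = 14; b(38) = 32; b(39) = 41; b(40) = 28; b(41) = 4; b(42) = 22; b(43) = 38; b(44) = 32; b(45) = 43; b(46) = 30; b(47) = 14.
The sequence repeats with period 46.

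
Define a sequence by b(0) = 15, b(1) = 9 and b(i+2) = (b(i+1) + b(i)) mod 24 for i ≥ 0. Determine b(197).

18

b(0) = 15, b(1) = 9, b(2) = 0, b(3) = 9, b(4) = 9, b(5) = 18, b(6) = 3, b(7) = 21, b(8) = 0, b(9) = 21, b(10) = 21, b(11) = 18, b(12) = 15, b(13) = 9.
Since (b(12), b(13)) = (b(0), b(1)) = (15, 9) (two consecutive terms determine the rest), the sequence is periodic with period 12.
So b(197) = b(0 + ((197-0) mod 12)) = b(5) = 18.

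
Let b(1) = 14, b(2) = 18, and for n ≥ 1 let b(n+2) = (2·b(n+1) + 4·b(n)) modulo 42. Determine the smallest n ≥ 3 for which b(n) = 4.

4

b(1) = 14,  b(2) = 18,  b(3) = 8,  b(4) = 4,  b(5) = 40,  b(6) = 12,  b(7) = 16,  b(8) = 38,  b(9) = 14,  b(10) = 12,  b(11) = 38,  b(12) = 40,  b(13) = 22,  b(14) = 36,  b(15) = 34,  b(16) = 2,  b(17) = 14,  b(18) = 36,  b(19) = 2,  b(20) = 22,  b(21) = 10,  b(22) = 24,  b(23) = 4,  b(24) = 20,  b(25) = 14,  b(26) = 24,  b(27) = 20,  b(28) = 10,  b(29) = 16,  b(30) = 30,  b(31) = 40,  b(32) = 32,  b(33) = 14,  b(34) = 30,  b(35) = 32,  b(36) = 16,  b(37) = 34,  b(38) = 6,  b(39) = 22,  b(40) = 26,  b(41) = 14,  b(42) = 6,  b(43) = 26,  b(44) = 34,  b(45) = 4,  b(46) = 18,  b(47) = 10,  b(48) = 8,  b(49) = 14,  b(50) = 18.
Since (b(49), b(50)) = (b(1), b(2)) = (14, 18) (two consecutive terms determine the rest), the sequence is periodic with period 48.
The value 4 first appears (with n ≥ 3) at b(4).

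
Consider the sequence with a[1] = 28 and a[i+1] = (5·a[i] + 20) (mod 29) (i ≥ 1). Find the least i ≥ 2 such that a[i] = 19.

14

Listing terms: a[1] = 28,  a[2] = 15,  a[3] = 8,  a[4] = 2,  a[5] = 1,  a[6] = 25,  a[7] = 0,  a[8] = 20,  a[9] = 4,  a[10] = 11,  a[11] = 17,  a[12] = 18,  a[13] = 23,  a[14] = 19,  a[15] = 28.
The sequence repeats with period 14.
The value 19 first appears (with i ≥ 2) at a[14].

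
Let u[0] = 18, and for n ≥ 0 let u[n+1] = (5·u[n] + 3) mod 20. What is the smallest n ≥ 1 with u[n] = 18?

Computing terms: u[0] = 18,  u[1] = 13,  u[2] = 8,  u[3] = 3,  u[4] = 18.
Since u[4] = u[0] = 18, the sequence is periodic with period 4.
The value 18 next appears (with n ≥ 1) at u[4].

4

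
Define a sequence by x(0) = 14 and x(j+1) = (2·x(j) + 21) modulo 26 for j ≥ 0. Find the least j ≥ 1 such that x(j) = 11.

9

x(0) = 14, x(1) = 23, x(2) = 15, x(3) = 25, x(4) = 19, x(5) = 7, x(6) = 9, x(7) = 13, x(8) = 21, x(9) = 11, x(10) = 17, x(11) = 3, x(12) = 1, x(13) = 23.
Since x(13) = x(1) = 23, the sequence is eventually periodic: after a pre-period of length 1 it cycles with period 12.
The value 11 first appears (with j ≥ 1) at x(9).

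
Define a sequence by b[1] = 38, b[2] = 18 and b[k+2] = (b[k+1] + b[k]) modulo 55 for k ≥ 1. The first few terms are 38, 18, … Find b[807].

4

We have b[1] = 38,  b[2] = 18,  b[3] = 1,  b[4] = 19,  b[5] = 20,  b[6] = 39,  b[7] = 4,  b[8] = 43,  b[9] = 47,  b[10] = 35,  b[11] = 27,  b[12] = 7,  b[13] = 34,  b[14] = 41,  b[15] = 20,  b[16] = 6,  b[17] = 26,  b[18] = 32,  b[19] = 3,  b[20] = 35,  b[21] = 38,  b[22] = 18.
The sequence repeats with period 20.
(807 - 1) mod 20 = 6, so b[807] = b[7] = 4.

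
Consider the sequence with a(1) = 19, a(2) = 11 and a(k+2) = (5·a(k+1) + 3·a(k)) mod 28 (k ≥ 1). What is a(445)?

Computing terms: a(1) = 19,  a(2) = 11,  a(3) = 0,  a(4) = 5,  a(5) = 25,  a(6) = 0,  a(7) = 19,  a(8) = 11.
Since (a(7), a(8)) = (a(1), a(2)) = (19, 11) (two consecutive terms determine the rest), the sequence is periodic with period 6.
So a(445) = a(1 + ((445-1) mod 6)) = a(1) = 19.

19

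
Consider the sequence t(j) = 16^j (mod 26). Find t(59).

We have t(1) = 16; t(2) = 22; t(3) = 14; t(4) = 16.
Since t(4) = t(1) = 16, the sequence is periodic with period 3.
(59 - 1) mod 3 = 1, so t(59) = t(2) = 22.

22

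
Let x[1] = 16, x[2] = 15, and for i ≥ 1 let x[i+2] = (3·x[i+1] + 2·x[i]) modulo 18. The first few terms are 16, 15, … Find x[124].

We have x[1] = 16, x[2] = 15, x[3] = 5, x[4] = 9, x[5] = 1, x[6] = 3, x[7] = 11, x[8] = 3, x[9] = 13, x[10] = 9, x[11] = 17, x[12] = 15, x[13] = 7, x[14] = 15, x[15] = 5.
Since (x[14], x[15]) = (x[2], x[3]) = (15, 5) (two consecutive terms determine the rest), the sequence is eventually periodic: after a pre-period of length 1 it cycles with period 12.
For i ≥ 2, x[i] depends only on (i - 2) mod 12. (124 - 2) mod 12 = 2, so x[124] = x[4] = 9.

9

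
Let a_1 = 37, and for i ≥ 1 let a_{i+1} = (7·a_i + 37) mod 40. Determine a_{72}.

a_1 = 37; a_2 = 16; a_3 = 29; a_4 = 0; a_5 = 37.
Since a_5 = a_1 = 37, the sequence is periodic with period 4.
So a_{72} = a_{1 + ((72-1) mod 4)} = a_4 = 0.

0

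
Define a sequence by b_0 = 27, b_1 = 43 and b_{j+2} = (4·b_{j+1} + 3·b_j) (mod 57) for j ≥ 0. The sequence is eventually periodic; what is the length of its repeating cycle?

18

b_0 = 27; b_1 = 43; b_2 = 25; b_3 = 1; b_4 = 22; b_5 = 34; b_6 = 31; b_7 = 55; b_8 = 28; b_9 = 49; b_{10} = 52; b_{11} = 13; b_{12} = 37; b_{13} = 16; b_{14} = 4; b_{15} = 7; b_{16} = 40; b_{17} = 10; b_{18} = 46; b_{19} = 43; b_{20} = 25.
Since (b_{19}, b_{20}) = (b_1, b_2) = (43, 25) (two consecutive terms determine the rest), the sequence is eventually periodic: after a pre-period of length 1 it cycles with period 18.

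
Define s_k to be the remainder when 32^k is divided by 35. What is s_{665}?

We have s_0 = 1,  s_1 = 32,  s_2 = 9,  s_3 = 8,  s_4 = 11,  s_5 = 2,  s_6 = 29,  s_7 = 18,  s_8 = 16,  s_9 = 22,  s_{10} = 4,  s_{11} = 23,  s_{12} = 1.
Since s_{12} = s_0 = 1, the sequence is periodic with period 12.
(665 - 0) mod 12 = 5, so s_{665} = s_5 = 2.

2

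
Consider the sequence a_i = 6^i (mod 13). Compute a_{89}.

2

We have a_0 = 1,  a_1 = 6,  a_2 = 10,  a_3 = 8,  a_4 = 9,  a_5 = 2,  a_6 = 12,  a_7 = 7,  a_8 = 3,  a_9 = 5,  a_{10} = 4,  a_{11} = 11,  a_{12} = 1.
The sequence repeats with period 12.
(89 - 0) mod 12 = 5, so a_{89} = a_5 = 2.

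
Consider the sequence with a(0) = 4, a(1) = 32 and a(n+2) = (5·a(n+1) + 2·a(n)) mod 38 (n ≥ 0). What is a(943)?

Listing terms: a(0) = 4,  a(1) = 32,  a(2) = 16,  a(3) = 30,  a(4) = 30,  a(5) = 20,  a(6) = 8,  a(7) = 4,  a(8) = 36,  a(9) = 36,  a(10) = 24,  a(11) = 2,  a(12) = 20,  a(13) = 28,  a(14) = 28,  a(15) = 6,  a(16) = 10,  a(17) = 24,  a(18) = 26,  a(19) = 26,  a(20) = 30,  a(21) = 12,  a(22) = 6,  a(23) = 16,  a(24) = 16,  a(25) = 36,  a(26) = 22,  a(27) = 30,  a(28) = 4,  a(29) = 4,  a(30) = 28,  a(31) = 34,  a(32) = 36,  a(33) = 20,  a(34) = 20,  a(35) = 26,  a(36) = 18,  a(37) = 28,  a(38) = 24,  a(39) = 24,  a(40) = 16,  a(41) = 14,  a(42) = 26,  a(43) = 6,  a(44) = 6,  a(45) = 4,  a(46) = 32.
Since (a(45), a(46)) = (a(0), a(1)) = (4, 32) (two consecutive terms determine the rest), the sequence is periodic with period 45.
So a(943) = a(0 + ((943-0) mod 45)) = a(43) = 6.

6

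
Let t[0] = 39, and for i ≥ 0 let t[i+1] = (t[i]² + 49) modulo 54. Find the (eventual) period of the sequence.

t[0] = 39; t[1] = 4; t[2] = 11; t[3] = 8; t[4] = 5; t[5] = 20; t[6] = 17; t[7] = 14; t[8] = 29; t[9] = 26; t[10] = 23; t[11] = 38; t[12] = 35; t[13] = 32; t[14] = 47; t[15] = 44; t[16] = 41; t[17] = 2; t[18] = 53; t[19] = 50; t[20] = 11.
Since t[20] = t[2] = 11, the sequence is eventually periodic: after a pre-period of length 2 it cycles with period 18.

18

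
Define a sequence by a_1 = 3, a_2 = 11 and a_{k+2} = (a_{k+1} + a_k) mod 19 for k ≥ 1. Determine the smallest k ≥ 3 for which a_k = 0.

10

Computing terms: a_1 = 3, a_2 = 11, a_3 = 14, a_4 = 6, a_5 = 1, a_6 = 7, a_7 = 8, a_8 = 15, a_9 = 4, a_{10} = 0, a_{11} = 4, a_{12} = 4, a_{13} = 8, a_{14} = 12, a_{15} = 1, a_{16} = 13, a_{17} = 14, a_{18} = 8, a_{19} = 3, a_{20} = 11.
The sequence repeats with period 18.
The value 0 first appears (with k ≥ 3) at a_{10}.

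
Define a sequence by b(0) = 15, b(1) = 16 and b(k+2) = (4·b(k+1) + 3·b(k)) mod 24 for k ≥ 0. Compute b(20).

We have b(0) = 15, b(1) = 16, b(2) = 13, b(3) = 4, b(4) = 7, b(5) = 16, b(6) = 13.
Since (b(5), b(6)) = (b(1), b(2)) = (16, 13) (two consecutive terms determine the rest), the sequence is eventually periodic: after a pre-period of length 1 it cycles with period 4.
For k ≥ 1, b(k) depends only on (k - 1) mod 4. (20 - 1) mod 4 = 3, so b(20) = b(4) = 7.

7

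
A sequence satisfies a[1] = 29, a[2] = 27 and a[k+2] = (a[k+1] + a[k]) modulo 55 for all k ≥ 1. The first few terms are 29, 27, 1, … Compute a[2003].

1

Listing terms: a[1] = 29,  a[2] = 27,  a[3] = 1,  a[4] = 28,  a[5] = 29,  a[6] = 2,  a[7] = 31,  a[8] = 33,  a[9] = 9,  a[10] = 42,  a[11] = 51,  a[12] = 38,  a[13] = 34,  a[14] = 17,  a[15] = 51,  a[16] = 13,  a[17] = 9,  a[18] = 22,  a[19] = 31,  a[20] = 53,  a[21] = 29,  a[22] = 27.
Since (a[21], a[22]) = (a[1], a[2]) = (29, 27) (two consecutive terms determine the rest), the sequence is periodic with period 20.
So a[2003] = a[1 + ((2003-1) mod 20)] = a[3] = 1.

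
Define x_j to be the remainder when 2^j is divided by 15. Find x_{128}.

Computing terms: x_1 = 2, x_2 = 4, x_3 = 8, x_4 = 1, x_5 = 2.
The sequence repeats with period 4.
So x_{128} = x_{1 + ((128-1) mod 4)} = x_4 = 1.

1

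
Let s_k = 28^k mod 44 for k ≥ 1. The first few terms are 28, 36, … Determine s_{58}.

4

Listing terms: s_1 = 28, s_2 = 36, s_3 = 40, s_4 = 20, s_5 = 32, s_6 = 16, s_7 = 8, s_8 = 4, s_9 = 24, s_{10} = 12, s_{11} = 28.
The sequence repeats with period 10.
(58 - 1) mod 10 = 7, so s_{58} = s_8 = 4.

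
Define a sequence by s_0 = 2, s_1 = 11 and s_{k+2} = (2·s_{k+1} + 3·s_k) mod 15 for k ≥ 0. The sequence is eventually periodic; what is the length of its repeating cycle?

Listing terms: s_0 = 2,  s_1 = 11,  s_2 = 13,  s_3 = 14,  s_4 = 7,  s_5 = 11,  s_6 = 13.
Since (s_5, s_6) = (s_1, s_2) = (11, 13) (two consecutive terms determine the rest), the sequence is eventually periodic: after a pre-period of length 1 it cycles with period 4.

4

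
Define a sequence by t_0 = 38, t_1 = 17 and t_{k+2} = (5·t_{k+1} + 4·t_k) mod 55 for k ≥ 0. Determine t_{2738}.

Computing terms: t_0 = 38,  t_1 = 17,  t_2 = 17,  t_3 = 43,  t_4 = 8,  t_5 = 47,  t_6 = 47,  t_7 = 38,  t_8 = 48,  t_9 = 7,  t_{10} = 7,  t_{11} = 8,  t_{12} = 13,  t_{13} = 42,  t_{14} = 42,  t_{15} = 48,  t_{16} = 23,  t_{17} = 32,  t_{18} = 32,  t_{19} = 13,  t_{20} = 28,  t_{21} = 27,  t_{22} = 27,  t_{23} = 23,  t_{24} = 3,  t_{25} = 52,  t_{26} = 52,  t_{27} = 28,  t_{28} = 18,  t_{29} = 37,  t_{30} = 37,  t_{31} = 3,  t_{32} = 53,  t_{33} = 2,  t_{34} = 2,  t_{35} = 18,  t_{36} = 43,  t_{37} = 12,  t_{38} = 12,  t_{39} = 53,  t_{40} = 38,  t_{41} = 17.
The sequence repeats with period 40.
So t_{2738} = t_{0 + ((2738-0) mod 40)} = t_{18} = 32.

32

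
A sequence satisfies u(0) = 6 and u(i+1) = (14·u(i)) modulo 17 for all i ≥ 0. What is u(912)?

Listing terms: u(0) = 6, u(1) = 16, u(2) = 3, u(3) = 8, u(4) = 10, u(5) = 4, u(6) = 5, u(7) = 2, u(8) = 11, u(9) = 1, u(10) = 14, u(11) = 9, u(12) = 7, u(13) = 13, u(14) = 12, u(15) = 15, u(16) = 6.
The sequence repeats with period 16.
(912 - 0) mod 16 = 0, so u(912) = u(0) = 6.

6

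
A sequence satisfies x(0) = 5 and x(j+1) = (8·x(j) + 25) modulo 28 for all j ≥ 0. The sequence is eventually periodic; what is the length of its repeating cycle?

7

We have x(0) = 5, x(1) = 9, x(2) = 13, x(3) = 17, x(4) = 21, x(5) = 25, x(6) = 1, x(7) = 5.
Since x(7) = x(0) = 5, the sequence is periodic with period 7.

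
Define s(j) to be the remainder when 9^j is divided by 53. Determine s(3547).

17

Listing terms: s(1) = 9,  s(2) = 28,  s(3) = 40,  s(4) = 42,  s(5) = 7,  s(6) = 10,  s(7) = 37,  s(8) = 15,  s(9) = 29,  s(10) = 49,  s(11) = 17,  s(12) = 47,  s(13) = 52,  s(14) = 44,  s(15) = 25,  s(16) = 13,  s(17) = 11,  s(18) = 46,  s(19) = 43,  s(20) = 16,  s(21) = 38,  s(22) = 24,  s(23) = 4,  s(24) = 36,  s(25) = 6,  s(26) = 1,  s(27) = 9.
The sequence repeats with period 26.
(3547 - 1) mod 26 = 10, so s(3547) = s(11) = 17.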